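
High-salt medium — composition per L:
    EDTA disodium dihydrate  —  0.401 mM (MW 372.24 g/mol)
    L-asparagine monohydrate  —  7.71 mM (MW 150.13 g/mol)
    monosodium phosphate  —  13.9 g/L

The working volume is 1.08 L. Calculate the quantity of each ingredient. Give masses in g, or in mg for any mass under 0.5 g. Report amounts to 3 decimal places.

Scale factor relative to 1 L: 1.08.
EDTA disodium dihydrate: 0.401 mmol/L × 372.24 mg/mmol × 1.08 L = 161.210 mg
L-asparagine monohydrate: 7.71 mmol/L × 150.13 g/mol × 1.08 L ÷ 1000 = 1.250 g
monosodium phosphate: 13.9 g/L × 1.08 L = 15.012 g

EDTA disodium dihydrate 161.210 mg; L-asparagine monohydrate 1.250 g; monosodium phosphate 15.012 g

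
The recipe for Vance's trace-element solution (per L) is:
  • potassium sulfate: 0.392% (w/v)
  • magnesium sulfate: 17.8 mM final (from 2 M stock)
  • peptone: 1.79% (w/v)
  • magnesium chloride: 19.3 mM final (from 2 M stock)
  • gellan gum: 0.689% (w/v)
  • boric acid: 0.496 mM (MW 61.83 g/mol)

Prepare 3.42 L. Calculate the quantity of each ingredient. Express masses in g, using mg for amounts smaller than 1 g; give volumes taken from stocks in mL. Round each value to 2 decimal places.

potassium sulfate 13.41 g; magnesium sulfate 30.44 mL; peptone 61.22 g; magnesium chloride 33.00 mL; gellan gum 23.56 g; boric acid 104.88 mg

Working volume: 3.42 L.
potassium sulfate: 0.392 g per 100 mL × 3420 mL ÷ 100 = 13.41 g
magnesium sulfate: V = C2·V2/C1 = 17.8 mM × 3420 mL ÷ 2000 mM = 30.44 mL
peptone: 1.79 g per 100 mL × 3420 mL ÷ 100 = 61.22 g
magnesium chloride: V = C2·V2/C1 = 19.3 mM × 3420 mL ÷ 2000 mM = 33.00 mL
gellan gum: 0.689 g per 100 mL × 3420 mL ÷ 100 = 23.56 g
boric acid: 0.496 mmol/L × 61.83 mg/mmol × 3.42 L = 104.88 mg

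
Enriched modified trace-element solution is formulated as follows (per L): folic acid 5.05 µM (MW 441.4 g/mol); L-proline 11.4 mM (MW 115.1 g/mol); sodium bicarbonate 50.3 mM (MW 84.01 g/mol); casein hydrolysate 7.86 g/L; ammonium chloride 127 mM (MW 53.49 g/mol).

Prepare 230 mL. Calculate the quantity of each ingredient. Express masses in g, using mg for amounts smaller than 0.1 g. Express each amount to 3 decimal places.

folic acid 0.513 mg; L-proline 0.302 g; sodium bicarbonate 0.972 g; casein hydrolysate 1.808 g; ammonium chloride 1.562 g

Scale factor relative to 1 L: 0.23.
folic acid: 5.05 µmol/L × 441.4 g/mol × 0.23 L ÷ 1000 = 0.513 mg
L-proline: 11.4 mmol/L × 115.1 g/mol × 0.23 L ÷ 1000 = 0.302 g
sodium bicarbonate: 50.3 mmol/L × 84.01 g/mol × 0.23 L ÷ 1000 = 0.972 g
casein hydrolysate: 7.86 g/L × 0.23 L = 1.808 g
ammonium chloride: 127 mmol/L × 53.49 g/mol × 0.23 L ÷ 1000 = 1.562 g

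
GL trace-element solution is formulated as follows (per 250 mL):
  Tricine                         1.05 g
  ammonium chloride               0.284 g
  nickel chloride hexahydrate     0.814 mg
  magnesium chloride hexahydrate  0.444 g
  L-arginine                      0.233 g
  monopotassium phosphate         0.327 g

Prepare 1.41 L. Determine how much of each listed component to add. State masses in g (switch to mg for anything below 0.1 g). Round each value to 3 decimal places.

Tricine 5.922 g; ammonium chloride 1.602 g; nickel chloride hexahydrate 4.591 mg; magnesium chloride hexahydrate 2.504 g; L-arginine 1.314 g; monopotassium phosphate 1.844 g

Scale factor = 1410 mL / 250 mL = 5.64.
Tricine: 1.05 g × (1410 mL / 250 mL) = 5.922 g
ammonium chloride: 0.284 g × (1410 mL / 250 mL) = 1.602 g
nickel chloride hexahydrate: 0.814 mg × (1410 mL / 250 mL) = 4.591 mg
magnesium chloride hexahydrate: 0.444 g × (1410 mL / 250 mL) = 2.504 g
L-arginine: 0.233 g × (1410 mL / 250 mL) = 1.314 g
monopotassium phosphate: 0.327 g × (1410 mL / 250 mL) = 1.844 g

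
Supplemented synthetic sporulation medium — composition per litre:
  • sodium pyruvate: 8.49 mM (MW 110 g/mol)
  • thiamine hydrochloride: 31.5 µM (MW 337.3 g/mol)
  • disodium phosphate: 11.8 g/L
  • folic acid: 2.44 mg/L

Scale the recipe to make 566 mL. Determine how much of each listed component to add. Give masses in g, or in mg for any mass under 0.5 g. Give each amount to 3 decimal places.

sodium pyruvate 0.529 g; thiamine hydrochloride 6.014 mg; disodium phosphate 6.679 g; folic acid 1.381 mg

Working volume: 566 mL = 0.566 L.
sodium pyruvate: 8.49 mmol/L × 110 g/mol × 0.566 L ÷ 1000 = 0.529 g
thiamine hydrochloride: 31.5 µmol/L × 337.3 g/mol × 0.566 L ÷ 1000 = 6.014 mg
disodium phosphate: 11.8 g/L × 0.566 L = 6.679 g
folic acid: 2.44 mg/L × 0.566 L = 1.381 mg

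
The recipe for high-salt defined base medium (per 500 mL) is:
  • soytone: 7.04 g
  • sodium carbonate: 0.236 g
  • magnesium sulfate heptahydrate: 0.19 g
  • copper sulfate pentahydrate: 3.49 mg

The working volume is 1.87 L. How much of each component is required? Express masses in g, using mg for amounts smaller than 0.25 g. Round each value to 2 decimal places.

Ratio of target to recipe volume: 1870 / 500 = 3.74.
soytone: 7.04 g × (1870 mL / 500 mL) = 26.33 g
sodium carbonate: 0.236 g × (1870 mL / 500 mL) = 0.88 g
magnesium sulfate heptahydrate: 0.19 g × (1870 mL / 500 mL) = 0.71 g
copper sulfate pentahydrate: 3.49 mg × (1870 mL / 500 mL) = 13.05 mg

soytone 26.33 g; sodium carbonate 0.88 g; magnesium sulfate heptahydrate 0.71 g; copper sulfate pentahydrate 13.05 mg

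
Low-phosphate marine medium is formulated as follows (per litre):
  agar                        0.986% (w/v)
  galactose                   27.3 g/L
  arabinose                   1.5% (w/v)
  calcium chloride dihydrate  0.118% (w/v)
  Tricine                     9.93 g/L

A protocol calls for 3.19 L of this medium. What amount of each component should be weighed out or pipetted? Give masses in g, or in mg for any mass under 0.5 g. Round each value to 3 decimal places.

agar 31.453 g; galactose 87.087 g; arabinose 47.850 g; calcium chloride dihydrate 3.764 g; Tricine 31.677 g

Scale factor relative to 1 L: 3.19.
agar: 0.986 g per 100 mL × 3190 mL ÷ 100 = 31.453 g
galactose: 27.3 g/L × 3.19 L = 87.087 g
arabinose: 1.5 g per 100 mL × 3190 mL ÷ 100 = 47.850 g
calcium chloride dihydrate: 0.118% w/v = 1.18 g/L → 1.18 × 3.19 L = 3.764 g
Tricine: 9.93 g/L × 3.19 L = 31.677 g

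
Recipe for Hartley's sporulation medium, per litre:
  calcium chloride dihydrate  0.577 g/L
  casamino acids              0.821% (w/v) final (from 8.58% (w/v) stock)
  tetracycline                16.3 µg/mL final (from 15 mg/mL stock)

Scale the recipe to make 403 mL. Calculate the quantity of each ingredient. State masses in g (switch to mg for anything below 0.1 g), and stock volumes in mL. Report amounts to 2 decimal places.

calcium chloride dihydrate 0.23 g; casamino acids 38.56 mL; tetracycline 0.44 mL

Scale factor relative to 1 L: 0.403.
calcium chloride dihydrate: 0.577 g/L × 0.403 L = 0.23 g
casamino acids: C1V1 = C2V2 → 0.821% ÷ 8.58% × 403 mL = 38.56 mL
tetracycline: V = C2·V2/C1 = 16.3 µg/mL × 403 mL ÷ 15000 µg/mL = 0.44 mL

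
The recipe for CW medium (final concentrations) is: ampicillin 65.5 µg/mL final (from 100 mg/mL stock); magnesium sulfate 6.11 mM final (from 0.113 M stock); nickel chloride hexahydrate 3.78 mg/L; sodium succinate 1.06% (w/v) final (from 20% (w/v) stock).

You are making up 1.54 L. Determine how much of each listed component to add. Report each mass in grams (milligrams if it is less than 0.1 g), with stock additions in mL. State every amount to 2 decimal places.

ampicillin 1.01 mL; magnesium sulfate 83.27 mL; nickel chloride hexahydrate 5.82 mg; sodium succinate 81.62 mL

Working volume: 1.54 L.
ampicillin: V = C2·V2/C1 = 65.5 µg/mL × 1540 mL ÷ 100000 µg/mL = 1.01 mL
magnesium sulfate: V = C2·V2/C1 = 6.11 mM × 1540 mL ÷ 113 mM = 83.27 mL
nickel chloride hexahydrate: 3.78 mg/L × 1.54 L = 5.82 mg
sodium succinate: C1V1 = C2V2 → 1.06% ÷ 20% × 1540 mL = 81.62 mL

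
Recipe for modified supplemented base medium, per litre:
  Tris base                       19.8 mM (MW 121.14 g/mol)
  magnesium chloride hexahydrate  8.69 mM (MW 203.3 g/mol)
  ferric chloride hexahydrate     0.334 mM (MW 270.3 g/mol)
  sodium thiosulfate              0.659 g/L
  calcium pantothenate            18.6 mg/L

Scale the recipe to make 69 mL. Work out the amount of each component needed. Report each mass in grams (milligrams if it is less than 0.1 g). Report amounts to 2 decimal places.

Tris base 0.17 g; magnesium chloride hexahydrate 0.12 g; ferric chloride hexahydrate 6.23 mg; sodium thiosulfate 45.47 mg; calcium pantothenate 1.28 mg

Scale factor relative to 1 L: 0.069.
Tris base: 19.8 mmol/L × 121.14 g/mol × 0.069 L ÷ 1000 = 0.17 g
magnesium chloride hexahydrate: 8.69 mmol/L × 203.3 g/mol × 0.069 L ÷ 1000 = 0.12 g
ferric chloride hexahydrate: 0.334 mmol/L × 270.3 mg/mmol × 0.069 L = 6.23 mg
sodium thiosulfate: 0.659 g/L × 0.069 L = 0.045471 g = 45.47 mg
calcium pantothenate: 18.6 mg/L × 0.069 L = 1.28 mg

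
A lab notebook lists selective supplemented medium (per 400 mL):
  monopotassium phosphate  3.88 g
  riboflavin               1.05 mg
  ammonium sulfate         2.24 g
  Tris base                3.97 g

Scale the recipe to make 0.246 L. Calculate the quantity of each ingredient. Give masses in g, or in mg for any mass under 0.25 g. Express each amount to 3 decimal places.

Ratio of target to recipe volume: 246 / 400 = 0.615.
monopotassium phosphate: 3.88 g × (246 mL / 400 mL) = 2.386 g
riboflavin: 1.05 mg × (246 mL / 400 mL) = 0.646 mg
ammonium sulfate: 2.24 g × (246 mL / 400 mL) = 1.378 g
Tris base: 3.97 g × (246 mL / 400 mL) = 2.442 g

monopotassium phosphate 2.386 g; riboflavin 0.646 mg; ammonium sulfate 1.378 g; Tris base 2.442 g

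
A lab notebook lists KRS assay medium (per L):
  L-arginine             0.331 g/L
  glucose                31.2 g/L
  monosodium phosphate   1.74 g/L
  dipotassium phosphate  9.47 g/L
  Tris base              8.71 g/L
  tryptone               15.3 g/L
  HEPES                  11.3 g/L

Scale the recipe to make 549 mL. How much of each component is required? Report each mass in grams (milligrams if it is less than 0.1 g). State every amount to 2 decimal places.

L-arginine 0.18 g; glucose 17.13 g; monosodium phosphate 0.96 g; dipotassium phosphate 5.20 g; Tris base 4.78 g; tryptone 8.40 g; HEPES 6.20 g

Working volume: 549 mL = 0.549 L.
L-arginine: 0.331 g/L × 0.549 L = 0.18 g
glucose: 31.2 g/L × 0.549 L = 17.13 g
monosodium phosphate: 1.74 g/L × 0.549 L = 0.96 g
dipotassium phosphate: 9.47 g/L × 0.549 L = 5.20 g
Tris base: 8.71 g/L × 0.549 L = 4.78 g
tryptone: 15.3 g/L × 0.549 L = 8.40 g
HEPES: 11.3 g/L × 0.549 L = 6.20 g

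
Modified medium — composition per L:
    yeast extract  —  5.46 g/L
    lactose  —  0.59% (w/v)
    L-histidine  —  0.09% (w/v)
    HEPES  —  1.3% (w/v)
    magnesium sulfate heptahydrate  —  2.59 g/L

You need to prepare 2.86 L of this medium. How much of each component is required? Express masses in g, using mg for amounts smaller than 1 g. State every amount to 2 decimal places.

yeast extract 15.62 g; lactose 16.87 g; L-histidine 2.57 g; HEPES 37.18 g; magnesium sulfate heptahydrate 7.41 g

Scale factor relative to 1 L: 2.86.
yeast extract: 5.46 g/L × 2.86 L = 15.62 g
lactose: 0.59 g per 100 mL × 2860 mL ÷ 100 = 16.87 g
L-histidine: 0.09 g per 100 mL × 2860 mL ÷ 100 = 2.57 g
HEPES: 1.3 g per 100 mL × 2860 mL ÷ 100 = 37.18 g
magnesium sulfate heptahydrate: 2.59 g/L × 2.86 L = 7.41 g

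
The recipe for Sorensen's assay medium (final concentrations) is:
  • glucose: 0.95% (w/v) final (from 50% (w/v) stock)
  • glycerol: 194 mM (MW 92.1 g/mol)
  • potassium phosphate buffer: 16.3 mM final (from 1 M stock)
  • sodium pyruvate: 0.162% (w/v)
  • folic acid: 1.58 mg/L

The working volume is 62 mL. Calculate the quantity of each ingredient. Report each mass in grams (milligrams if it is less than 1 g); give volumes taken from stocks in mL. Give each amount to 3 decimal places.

glucose 1.178 mL; glycerol 1.108 g; potassium phosphate buffer 1.011 mL; sodium pyruvate 100.440 mg; folic acid 0.098 mg

Working volume: 62 mL = 0.062 L.
glucose: C1V1 = C2V2 → 0.95% ÷ 50% × 62 mL = 1.178 mL
glycerol: 194 mmol/L × 92.1 g/mol × 0.062 L ÷ 1000 = 1.108 g
potassium phosphate buffer: C1V1 = C2V2 → 16.3 mM × 62 mL ÷ 1000 mM = 1.011 mL
sodium pyruvate: 0.162 g per 100 mL × 62 mL ÷ 100 = 0.10044 g = 100.440 mg
folic acid: 1.58 mg/L × 0.062 L = 0.098 mg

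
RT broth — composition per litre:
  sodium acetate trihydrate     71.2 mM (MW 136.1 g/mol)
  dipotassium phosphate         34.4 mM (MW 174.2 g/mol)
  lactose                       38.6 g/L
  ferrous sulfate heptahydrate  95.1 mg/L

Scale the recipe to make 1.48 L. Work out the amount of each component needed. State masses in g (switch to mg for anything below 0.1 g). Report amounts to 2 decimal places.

sodium acetate trihydrate 14.34 g; dipotassium phosphate 8.87 g; lactose 57.13 g; ferrous sulfate heptahydrate 0.14 g

Working volume: 1.48 L.
sodium acetate trihydrate: 71.2 mmol/L × 136.1 g/mol × 1.48 L ÷ 1000 = 14.34 g
dipotassium phosphate: 34.4 mmol/L × 174.2 g/mol × 1.48 L ÷ 1000 = 8.87 g
lactose: 38.6 g/L × 1.48 L = 57.13 g
ferrous sulfate heptahydrate: 95.1 mg/L × 1.48 L = 140.748 mg = 0.14 g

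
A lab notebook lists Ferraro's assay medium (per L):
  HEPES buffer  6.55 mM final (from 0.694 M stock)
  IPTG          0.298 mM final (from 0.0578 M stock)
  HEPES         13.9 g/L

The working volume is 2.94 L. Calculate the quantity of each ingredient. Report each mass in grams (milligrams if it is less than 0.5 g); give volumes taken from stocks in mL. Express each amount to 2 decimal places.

Working volume: 2.94 L.
HEPES buffer: C1V1 = C2V2 → 6.55 mM × 2940 mL ÷ 694 mM = 27.75 mL
IPTG: dilute stock: 0.298 mM × 2940 mL ÷ 57.8 mM = 15.16 mL
HEPES: 13.9 g/L × 2.94 L = 40.87 g

HEPES buffer 27.75 mL; IPTG 15.16 mL; HEPES 40.87 g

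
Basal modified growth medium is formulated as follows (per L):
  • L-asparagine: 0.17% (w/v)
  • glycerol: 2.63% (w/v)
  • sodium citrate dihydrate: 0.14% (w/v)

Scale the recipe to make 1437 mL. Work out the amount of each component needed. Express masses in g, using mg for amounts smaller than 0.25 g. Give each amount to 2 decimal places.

L-asparagine 2.44 g; glycerol 37.79 g; sodium citrate dihydrate 2.01 g

Working volume: 1437 mL = 1.437 L.
L-asparagine: 0.17% w/v = 1.7 g/L → 1.7 × 1.437 L = 2.44 g
glycerol: 2.63% w/v = 26.3 g/L → 26.3 × 1.437 L = 37.79 g
sodium citrate dihydrate: 0.14% w/v = 1.4 g/L → 1.4 × 1.437 L = 2.01 g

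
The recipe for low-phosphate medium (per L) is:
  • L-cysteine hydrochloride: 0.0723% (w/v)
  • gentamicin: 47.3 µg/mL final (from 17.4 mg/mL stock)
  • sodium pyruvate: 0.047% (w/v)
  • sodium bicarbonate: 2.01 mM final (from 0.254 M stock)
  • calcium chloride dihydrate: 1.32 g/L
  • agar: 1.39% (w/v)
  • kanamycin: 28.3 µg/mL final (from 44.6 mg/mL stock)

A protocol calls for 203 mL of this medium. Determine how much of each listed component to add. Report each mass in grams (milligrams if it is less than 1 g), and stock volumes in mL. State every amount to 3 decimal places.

L-cysteine hydrochloride 146.769 mg; gentamicin 0.552 mL; sodium pyruvate 95.410 mg; sodium bicarbonate 1.606 mL; calcium chloride dihydrate 267.960 mg; agar 2.822 g; kanamycin 0.129 mL

Target volume = 203 mL = 0.203 L.
L-cysteine hydrochloride: 0.0723% w/v = 0.723 g/L → 0.723 × 0.203 L = 0.146769 g = 146.769 mg
gentamicin: C1V1 = C2V2 → 47.3 µg/mL × 203 mL ÷ 17400 µg/mL = 0.552 mL
sodium pyruvate: 0.047 g per 100 mL × 203 mL ÷ 100 = 0.09541 g = 95.410 mg
sodium bicarbonate: C1V1 = C2V2 → 2.01 mM × 203 mL ÷ 254 mM = 1.606 mL
calcium chloride dihydrate: 1.32 g/L × 0.203 L = 0.26796 g = 267.960 mg
agar: 1.39 g per 100 mL × 203 mL ÷ 100 = 2.822 g
kanamycin: C1V1 = C2V2 → 28.3 µg/mL × 203 mL ÷ 44600 µg/mL = 0.129 mL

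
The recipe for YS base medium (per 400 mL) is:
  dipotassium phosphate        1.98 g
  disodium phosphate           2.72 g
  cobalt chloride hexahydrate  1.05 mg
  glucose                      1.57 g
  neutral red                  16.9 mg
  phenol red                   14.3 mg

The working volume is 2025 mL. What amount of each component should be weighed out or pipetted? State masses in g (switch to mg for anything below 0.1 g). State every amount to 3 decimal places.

Ratio of target to recipe volume: 2025 / 400 = 5.0625.
dipotassium phosphate: 1.98 g × (2025 mL / 400 mL) = 10.024 g
disodium phosphate: 2.72 g × (2025 mL / 400 mL) = 13.770 g
cobalt chloride hexahydrate: 1.05 mg × (2025 mL / 400 mL) = 5.316 mg
glucose: 1.57 g × (2025 mL / 400 mL) = 7.948 g
neutral red: 16.9 mg × (2025 mL / 400 mL) = 85.556 mg
phenol red: 14.3 mg × (2025 mL / 400 mL) = 72.394 mg

dipotassium phosphate 10.024 g; disodium phosphate 13.770 g; cobalt chloride hexahydrate 5.316 mg; glucose 7.948 g; neutral red 85.556 mg; phenol red 72.394 mg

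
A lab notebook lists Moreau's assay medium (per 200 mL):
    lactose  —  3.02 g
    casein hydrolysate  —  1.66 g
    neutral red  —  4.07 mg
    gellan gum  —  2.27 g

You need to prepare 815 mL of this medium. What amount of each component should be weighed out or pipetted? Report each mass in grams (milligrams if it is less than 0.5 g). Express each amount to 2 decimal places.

Ratio of target to recipe volume: 815 / 200 = 4.075.
lactose: 3.02 g × (815 mL / 200 mL) = 12.31 g
casein hydrolysate: 1.66 g × (815 mL / 200 mL) = 6.76 g
neutral red: 4.07 mg × (815 mL / 200 mL) = 16.59 mg
gellan gum: 2.27 g × (815 mL / 200 mL) = 9.25 g

lactose 12.31 g; casein hydrolysate 6.76 g; neutral red 16.59 mg; gellan gum 9.25 g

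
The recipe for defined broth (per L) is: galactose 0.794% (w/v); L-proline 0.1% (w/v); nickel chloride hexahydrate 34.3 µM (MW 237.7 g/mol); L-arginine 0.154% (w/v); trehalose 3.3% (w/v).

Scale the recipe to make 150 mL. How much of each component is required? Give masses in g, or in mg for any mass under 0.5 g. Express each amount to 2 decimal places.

galactose 1.19 g; L-proline 150.00 mg; nickel chloride hexahydrate 1.22 mg; L-arginine 231.00 mg; trehalose 4.95 g

Scale factor relative to 1 L: 0.15.
galactose: 0.794 g per 100 mL × 150 mL ÷ 100 = 1.19 g
L-proline: 0.1% w/v = 1 g/L → 1 × 0.15 L = 0.15 g = 150.00 mg
nickel chloride hexahydrate: 34.3 µmol/L × 237.7 g/mol × 0.15 L ÷ 1000 = 1.22 mg
L-arginine: 0.154 g per 100 mL × 150 mL ÷ 100 = 0.231 g = 231.00 mg
trehalose: 3.3 g per 100 mL × 150 mL ÷ 100 = 4.95 g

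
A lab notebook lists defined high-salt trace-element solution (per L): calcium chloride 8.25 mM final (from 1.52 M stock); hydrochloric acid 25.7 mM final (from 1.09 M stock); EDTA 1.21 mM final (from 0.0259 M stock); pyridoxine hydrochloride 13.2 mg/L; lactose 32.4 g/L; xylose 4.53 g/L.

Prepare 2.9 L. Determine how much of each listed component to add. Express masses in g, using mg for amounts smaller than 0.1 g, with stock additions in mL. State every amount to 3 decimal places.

Working volume: 2.9 L.
calcium chloride: C1V1 = C2V2 → 8.25 mM × 2900 mL ÷ 1520 mM = 15.740 mL
hydrochloric acid: C1V1 = C2V2 → 25.7 mM × 2900 mL ÷ 1090 mM = 68.376 mL
EDTA: C1V1 = C2V2 → 1.21 mM × 2900 mL ÷ 25.9 mM = 135.483 mL
pyridoxine hydrochloride: 13.2 mg/L × 2.9 L = 38.280 mg
lactose: 32.4 g/L × 2.9 L = 93.960 g
xylose: 4.53 g/L × 2.9 L = 13.137 g

calcium chloride 15.740 mL; hydrochloric acid 68.376 mL; EDTA 135.483 mL; pyridoxine hydrochloride 38.280 mg; lactose 93.960 g; xylose 13.137 g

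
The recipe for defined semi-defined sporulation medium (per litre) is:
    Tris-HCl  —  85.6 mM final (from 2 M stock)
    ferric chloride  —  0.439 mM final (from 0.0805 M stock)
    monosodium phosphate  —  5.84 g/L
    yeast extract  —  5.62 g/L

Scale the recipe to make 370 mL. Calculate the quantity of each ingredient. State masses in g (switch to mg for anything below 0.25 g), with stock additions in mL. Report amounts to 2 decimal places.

Target volume = 370 mL = 0.37 L.
Tris-HCl: dilute stock: 85.6 mM × 370 mL ÷ 2000 mM = 15.84 mL
ferric chloride: dilute stock: 0.439 mM × 370 mL ÷ 80.5 mM = 2.02 mL
monosodium phosphate: 5.84 g/L × 0.37 L = 2.16 g
yeast extract: 5.62 g/L × 0.37 L = 2.08 g

Tris-HCl 15.84 mL; ferric chloride 2.02 mL; monosodium phosphate 2.16 g; yeast extract 2.08 g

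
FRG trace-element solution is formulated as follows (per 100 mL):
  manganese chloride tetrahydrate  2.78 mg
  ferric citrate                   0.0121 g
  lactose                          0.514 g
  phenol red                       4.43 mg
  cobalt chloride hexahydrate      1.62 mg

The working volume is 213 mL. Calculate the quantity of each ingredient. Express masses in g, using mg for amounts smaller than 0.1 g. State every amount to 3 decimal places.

manganese chloride tetrahydrate 5.921 mg; ferric citrate 25.773 mg; lactose 1.095 g; phenol red 9.436 mg; cobalt chloride hexahydrate 3.451 mg

Scale factor = 213 mL / 100 mL = 2.13.
manganese chloride tetrahydrate: 2.78 mg × (213 mL / 100 mL) = 5.921 mg
ferric citrate: 0.0121 g × (213 mL / 100 mL) = 0.025773 g = 25.773 mg
lactose: 0.514 g × (213 mL / 100 mL) = 1.095 g
phenol red: 4.43 mg × (213 mL / 100 mL) = 9.436 mg
cobalt chloride hexahydrate: 1.62 mg × (213 mL / 100 mL) = 3.451 mg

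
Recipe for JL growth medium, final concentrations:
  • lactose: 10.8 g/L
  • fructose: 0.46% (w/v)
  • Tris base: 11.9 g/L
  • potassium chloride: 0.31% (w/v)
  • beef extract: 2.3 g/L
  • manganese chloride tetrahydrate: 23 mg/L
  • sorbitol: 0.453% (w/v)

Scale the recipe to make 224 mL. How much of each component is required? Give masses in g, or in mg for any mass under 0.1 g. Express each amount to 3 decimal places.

Working volume: 224 mL = 0.224 L.
lactose: 10.8 g/L × 0.224 L = 2.419 g
fructose: 0.46% w/v = 4.6 g/L → 4.6 × 0.224 L = 1.030 g
Tris base: 11.9 g/L × 0.224 L = 2.666 g
potassium chloride: 0.31 g per 100 mL × 224 mL ÷ 100 = 0.694 g
beef extract: 2.3 g/L × 0.224 L = 0.515 g
manganese chloride tetrahydrate: 23 mg/L × 0.224 L = 5.152 mg
sorbitol: 0.453 g per 100 mL × 224 mL ÷ 100 = 1.015 g

lactose 2.419 g; fructose 1.030 g; Tris base 2.666 g; potassium chloride 0.694 g; beef extract 0.515 g; manganese chloride tetrahydrate 5.152 mg; sorbitol 1.015 g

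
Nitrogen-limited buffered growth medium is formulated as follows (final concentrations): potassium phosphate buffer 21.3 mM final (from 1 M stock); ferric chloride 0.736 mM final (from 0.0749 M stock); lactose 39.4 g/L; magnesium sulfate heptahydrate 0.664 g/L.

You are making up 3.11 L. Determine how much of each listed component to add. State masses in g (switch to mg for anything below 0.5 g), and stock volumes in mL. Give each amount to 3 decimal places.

potassium phosphate buffer 66.243 mL; ferric chloride 30.560 mL; lactose 122.534 g; magnesium sulfate heptahydrate 2.065 g

Working volume: 3.11 L.
potassium phosphate buffer: C1V1 = C2V2 → 21.3 mM × 3110 mL ÷ 1000 mM = 66.243 mL
ferric chloride: V = C2·V2/C1 = 0.736 mM × 3110 mL ÷ 74.9 mM = 30.560 mL
lactose: 39.4 g/L × 3.11 L = 122.534 g
magnesium sulfate heptahydrate: 0.664 g/L × 3.11 L = 2.065 g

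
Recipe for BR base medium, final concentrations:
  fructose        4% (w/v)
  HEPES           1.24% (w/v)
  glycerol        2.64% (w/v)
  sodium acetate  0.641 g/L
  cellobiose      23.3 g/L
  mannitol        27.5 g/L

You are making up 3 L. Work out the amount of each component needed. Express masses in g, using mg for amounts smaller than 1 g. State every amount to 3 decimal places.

fructose 120.000 g; HEPES 37.200 g; glycerol 79.200 g; sodium acetate 1.923 g; cellobiose 69.900 g; mannitol 82.500 g

Scale factor relative to 1 L: 3.
fructose: 4% w/v = 40 g/L → 40 × 3 L = 120.000 g
HEPES: 1.24 g per 100 mL × 3000 mL ÷ 100 = 37.200 g
glycerol: 2.64% w/v = 26.4 g/L → 26.4 × 3 L = 79.200 g
sodium acetate: 0.641 g/L × 3 L = 1.923 g
cellobiose: 23.3 g/L × 3 L = 69.900 g
mannitol: 27.5 g/L × 3 L = 82.500 g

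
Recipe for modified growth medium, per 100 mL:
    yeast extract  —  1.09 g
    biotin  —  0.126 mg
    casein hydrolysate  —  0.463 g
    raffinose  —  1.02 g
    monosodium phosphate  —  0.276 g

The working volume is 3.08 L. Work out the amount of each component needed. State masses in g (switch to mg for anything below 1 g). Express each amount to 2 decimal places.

Ratio of target to recipe volume: 3080 / 100 = 30.8.
yeast extract: 1.09 g × (3080 mL / 100 mL) = 33.57 g
biotin: 0.126 mg × (3080 mL / 100 mL) = 3.88 mg
casein hydrolysate: 0.463 g × (3080 mL / 100 mL) = 14.26 g
raffinose: 1.02 g × (3080 mL / 100 mL) = 31.42 g
monosodium phosphate: 0.276 g × (3080 mL / 100 mL) = 8.50 g

yeast extract 33.57 g; biotin 3.88 mg; casein hydrolysate 14.26 g; raffinose 31.42 g; monosodium phosphate 8.50 g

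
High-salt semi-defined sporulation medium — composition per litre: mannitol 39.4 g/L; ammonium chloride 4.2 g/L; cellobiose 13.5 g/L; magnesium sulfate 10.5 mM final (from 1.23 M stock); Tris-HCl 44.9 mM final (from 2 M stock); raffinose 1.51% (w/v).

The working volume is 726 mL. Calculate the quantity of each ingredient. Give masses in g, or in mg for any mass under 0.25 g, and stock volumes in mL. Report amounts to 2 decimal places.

mannitol 28.60 g; ammonium chloride 3.05 g; cellobiose 9.80 g; magnesium sulfate 6.20 mL; Tris-HCl 16.30 mL; raffinose 10.96 g

Working volume: 726 mL = 0.726 L.
mannitol: 39.4 g/L × 0.726 L = 28.60 g
ammonium chloride: 4.2 g/L × 0.726 L = 3.05 g
cellobiose: 13.5 g/L × 0.726 L = 9.80 g
magnesium sulfate: C1V1 = C2V2 → 10.5 mM × 726 mL ÷ 1230 mM = 6.20 mL
Tris-HCl: C1V1 = C2V2 → 44.9 mM × 726 mL ÷ 2000 mM = 16.30 mL
raffinose: 1.51% w/v = 15.1 g/L → 15.1 × 0.726 L = 10.96 g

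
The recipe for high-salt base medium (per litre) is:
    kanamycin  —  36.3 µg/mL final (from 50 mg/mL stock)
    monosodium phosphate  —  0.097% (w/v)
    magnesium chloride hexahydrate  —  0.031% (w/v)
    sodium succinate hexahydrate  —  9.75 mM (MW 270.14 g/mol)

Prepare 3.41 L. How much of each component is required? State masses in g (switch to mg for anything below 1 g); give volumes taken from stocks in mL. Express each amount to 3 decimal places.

Scale factor relative to 1 L: 3.41.
kanamycin: V = C2·V2/C1 = 36.3 µg/mL × 3410 mL ÷ 50000 µg/mL = 2.476 mL
monosodium phosphate: 0.097% w/v = 0.97 g/L → 0.97 × 3.41 L = 3.308 g
magnesium chloride hexahydrate: 0.031 g per 100 mL × 3410 mL ÷ 100 = 1.057 g
sodium succinate hexahydrate: 9.75 mmol/L × 270.14 g/mol × 3.41 L ÷ 1000 = 8.981 g

kanamycin 2.476 mL; monosodium phosphate 3.308 g; magnesium chloride hexahydrate 1.057 g; sodium succinate hexahydrate 8.981 g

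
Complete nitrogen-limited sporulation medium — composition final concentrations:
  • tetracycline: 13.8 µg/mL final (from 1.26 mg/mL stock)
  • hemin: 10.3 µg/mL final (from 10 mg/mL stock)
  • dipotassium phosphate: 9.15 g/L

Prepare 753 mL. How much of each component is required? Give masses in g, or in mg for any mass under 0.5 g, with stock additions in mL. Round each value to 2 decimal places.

tetracycline 8.25 mL; hemin 0.78 mL; dipotassium phosphate 6.89 g

Target volume = 753 mL = 0.753 L.
tetracycline: V = C2·V2/C1 = 13.8 µg/mL × 753 mL ÷ 1260 µg/mL = 8.25 mL
hemin: dilute stock: 10.3 µg/mL × 753 mL ÷ 10000 µg/mL = 0.78 mL
dipotassium phosphate: 9.15 g/L × 0.753 L = 6.89 g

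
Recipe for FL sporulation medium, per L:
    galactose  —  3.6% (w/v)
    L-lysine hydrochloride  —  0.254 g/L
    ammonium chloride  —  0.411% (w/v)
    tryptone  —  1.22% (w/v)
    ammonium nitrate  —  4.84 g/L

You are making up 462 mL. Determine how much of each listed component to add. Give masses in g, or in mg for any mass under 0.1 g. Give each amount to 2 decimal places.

galactose 16.63 g; L-lysine hydrochloride 0.12 g; ammonium chloride 1.90 g; tryptone 5.64 g; ammonium nitrate 2.24 g

Target volume = 462 mL = 0.462 L.
galactose: 3.6% w/v = 36 g/L → 36 × 0.462 L = 16.63 g
L-lysine hydrochloride: 0.254 g/L × 0.462 L = 0.12 g
ammonium chloride: 0.411% w/v = 4.11 g/L → 4.11 × 0.462 L = 1.90 g
tryptone: 1.22 g per 100 mL × 462 mL ÷ 100 = 5.64 g
ammonium nitrate: 4.84 g/L × 0.462 L = 2.24 g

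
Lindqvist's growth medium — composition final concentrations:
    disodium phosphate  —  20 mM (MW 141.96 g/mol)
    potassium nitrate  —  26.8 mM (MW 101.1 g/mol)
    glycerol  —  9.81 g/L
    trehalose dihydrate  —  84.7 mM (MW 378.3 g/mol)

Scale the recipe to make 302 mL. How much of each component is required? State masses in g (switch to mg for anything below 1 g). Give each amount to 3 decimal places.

Scale factor relative to 1 L: 0.302.
disodium phosphate: 20 mmol/L × 141.96 mg/mmol × 0.302 L = 857.438 mg
potassium nitrate: 26.8 mmol/L × 101.1 mg/mmol × 0.302 L = 818.263 mg
glycerol: 9.81 g/L × 0.302 L = 2.963 g
trehalose dihydrate: 84.7 mmol/L × 378.3 g/mol × 0.302 L ÷ 1000 = 9.677 g

disodium phosphate 857.438 mg; potassium nitrate 818.263 mg; glycerol 2.963 g; trehalose dihydrate 9.677 g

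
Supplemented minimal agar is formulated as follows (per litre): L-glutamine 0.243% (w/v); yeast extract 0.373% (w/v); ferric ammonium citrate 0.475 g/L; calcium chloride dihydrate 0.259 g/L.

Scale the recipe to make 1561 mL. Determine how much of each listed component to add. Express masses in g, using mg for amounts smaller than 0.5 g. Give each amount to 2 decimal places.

Target volume = 1561 mL = 1.561 L.
L-glutamine: 0.243 g per 100 mL × 1561 mL ÷ 100 = 3.79 g
yeast extract: 0.373% w/v = 3.73 g/L → 3.73 × 1.561 L = 5.82 g
ferric ammonium citrate: 0.475 g/L × 1.561 L = 0.74 g
calcium chloride dihydrate: 0.259 g/L × 1.561 L = 0.404299 g = 404.30 mg

L-glutamine 3.79 g; yeast extract 5.82 g; ferric ammonium citrate 0.74 g; calcium chloride dihydrate 404.30 mg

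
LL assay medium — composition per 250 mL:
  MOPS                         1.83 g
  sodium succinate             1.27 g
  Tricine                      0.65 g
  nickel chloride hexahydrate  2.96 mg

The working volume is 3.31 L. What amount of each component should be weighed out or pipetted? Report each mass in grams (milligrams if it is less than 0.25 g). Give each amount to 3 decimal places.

Scale factor = 3310 mL / 250 mL = 13.24.
MOPS: 1.83 g × (3310 mL / 250 mL) = 24.229 g
sodium succinate: 1.27 g × (3310 mL / 250 mL) = 16.815 g
Tricine: 0.65 g × (3310 mL / 250 mL) = 8.606 g
nickel chloride hexahydrate: 2.96 mg × (3310 mL / 250 mL) = 39.190 mg

MOPS 24.229 g; sodium succinate 16.815 g; Tricine 8.606 g; nickel chloride hexahydrate 39.190 mg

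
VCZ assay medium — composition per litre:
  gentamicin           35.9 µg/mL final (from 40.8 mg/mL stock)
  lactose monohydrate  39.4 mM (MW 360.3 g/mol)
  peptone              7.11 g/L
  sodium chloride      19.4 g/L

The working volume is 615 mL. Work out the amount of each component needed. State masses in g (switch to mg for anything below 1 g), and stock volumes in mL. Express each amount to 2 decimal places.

gentamicin 0.54 mL; lactose monohydrate 8.73 g; peptone 4.37 g; sodium chloride 11.93 g

Target volume = 615 mL = 0.615 L.
gentamicin: dilute stock: 35.9 µg/mL × 615 mL ÷ 40800 µg/mL = 0.54 mL
lactose monohydrate: 39.4 mmol/L × 360.3 g/mol × 0.615 L ÷ 1000 = 8.73 g
peptone: 7.11 g/L × 0.615 L = 4.37 g
sodium chloride: 19.4 g/L × 0.615 L = 11.93 g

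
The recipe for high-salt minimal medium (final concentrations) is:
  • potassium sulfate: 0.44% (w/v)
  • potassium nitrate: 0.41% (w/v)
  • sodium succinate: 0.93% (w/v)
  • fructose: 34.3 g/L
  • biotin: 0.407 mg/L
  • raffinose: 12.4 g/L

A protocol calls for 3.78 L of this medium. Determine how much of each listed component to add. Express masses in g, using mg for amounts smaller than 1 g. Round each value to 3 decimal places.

potassium sulfate 16.632 g; potassium nitrate 15.498 g; sodium succinate 35.154 g; fructose 129.654 g; biotin 1.538 mg; raffinose 46.872 g

Working volume: 3.78 L.
potassium sulfate: 0.44% w/v = 4.4 g/L → 4.4 × 3.78 L = 16.632 g
potassium nitrate: 0.41 g per 100 mL × 3780 mL ÷ 100 = 15.498 g
sodium succinate: 0.93 g per 100 mL × 3780 mL ÷ 100 = 35.154 g
fructose: 34.3 g/L × 3.78 L = 129.654 g
biotin: 0.407 mg/L × 3.78 L = 1.538 mg
raffinose: 12.4 g/L × 3.78 L = 46.872 g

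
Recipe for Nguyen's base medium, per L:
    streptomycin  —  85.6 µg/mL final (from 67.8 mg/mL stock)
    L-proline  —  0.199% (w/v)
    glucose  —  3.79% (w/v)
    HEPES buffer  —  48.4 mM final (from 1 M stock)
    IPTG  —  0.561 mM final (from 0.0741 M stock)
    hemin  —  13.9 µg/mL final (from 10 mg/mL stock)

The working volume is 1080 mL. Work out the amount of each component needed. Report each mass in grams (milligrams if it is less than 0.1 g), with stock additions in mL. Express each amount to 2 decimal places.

Scale factor relative to 1 L: 1.08.
streptomycin: C1V1 = C2V2 → 85.6 µg/mL × 1080 mL ÷ 67800 µg/mL = 1.36 mL
L-proline: 0.199 g per 100 mL × 1080 mL ÷ 100 = 2.15 g
glucose: 3.79 g per 100 mL × 1080 mL ÷ 100 = 40.93 g
HEPES buffer: dilute stock: 48.4 mM × 1080 mL ÷ 1000 mM = 52.27 mL
IPTG: V = C2·V2/C1 = 0.561 mM × 1080 mL ÷ 74.1 mM = 8.18 mL
hemin: C1V1 = C2V2 → 13.9 µg/mL × 1080 mL ÷ 10000 µg/mL = 1.50 mL

streptomycin 1.36 mL; L-proline 2.15 g; glucose 40.93 g; HEPES buffer 52.27 mL; IPTG 8.18 mL; hemin 1.50 mL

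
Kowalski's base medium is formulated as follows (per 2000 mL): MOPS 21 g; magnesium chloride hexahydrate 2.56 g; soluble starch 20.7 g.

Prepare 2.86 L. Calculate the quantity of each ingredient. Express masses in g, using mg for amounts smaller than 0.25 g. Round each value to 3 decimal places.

MOPS 30.030 g; magnesium chloride hexahydrate 3.661 g; soluble starch 29.601 g

Scale factor = 2860 mL / 2000 mL = 1.43.
MOPS: 21 g × (2860 mL / 2000 mL) = 30.030 g
magnesium chloride hexahydrate: 2.56 g × (2860 mL / 2000 mL) = 3.661 g
soluble starch: 20.7 g × (2860 mL / 2000 mL) = 29.601 g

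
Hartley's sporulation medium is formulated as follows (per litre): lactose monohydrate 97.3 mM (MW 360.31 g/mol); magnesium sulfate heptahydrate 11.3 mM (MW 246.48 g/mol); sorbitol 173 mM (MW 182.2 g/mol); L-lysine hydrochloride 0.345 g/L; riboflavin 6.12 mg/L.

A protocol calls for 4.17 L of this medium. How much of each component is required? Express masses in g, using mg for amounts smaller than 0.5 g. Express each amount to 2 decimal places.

Working volume: 4.17 L.
lactose monohydrate: 97.3 mmol/L × 360.31 g/mol × 4.17 L ÷ 1000 = 146.19 g
magnesium sulfate heptahydrate: 11.3 mmol/L × 246.48 g/mol × 4.17 L ÷ 1000 = 11.61 g
sorbitol: 173 mmol/L × 182.2 g/mol × 4.17 L ÷ 1000 = 131.44 g
L-lysine hydrochloride: 0.345 g/L × 4.17 L = 1.44 g
riboflavin: 6.12 mg/L × 4.17 L = 25.52 mg

lactose monohydrate 146.19 g; magnesium sulfate heptahydrate 11.61 g; sorbitol 131.44 g; L-lysine hydrochloride 1.44 g; riboflavin 25.52 mg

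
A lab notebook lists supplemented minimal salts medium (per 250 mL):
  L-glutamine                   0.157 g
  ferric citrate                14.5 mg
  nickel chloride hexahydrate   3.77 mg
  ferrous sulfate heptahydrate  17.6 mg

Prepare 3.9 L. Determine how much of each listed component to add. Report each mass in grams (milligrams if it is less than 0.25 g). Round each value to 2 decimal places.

Scale factor = 3900 mL / 250 mL = 15.6.
L-glutamine: 0.157 g × (3900 mL / 250 mL) = 2.45 g
ferric citrate: 14.5 mg × (3900 mL / 250 mL) = 226.20 mg
nickel chloride hexahydrate: 3.77 mg × (3900 mL / 250 mL) = 58.81 mg
ferrous sulfate heptahydrate: 17.6 mg × (3900 mL / 250 mL) = 274.56 mg = 0.27 g

L-glutamine 2.45 g; ferric citrate 226.20 mg; nickel chloride hexahydrate 58.81 mg; ferrous sulfate heptahydrate 0.27 g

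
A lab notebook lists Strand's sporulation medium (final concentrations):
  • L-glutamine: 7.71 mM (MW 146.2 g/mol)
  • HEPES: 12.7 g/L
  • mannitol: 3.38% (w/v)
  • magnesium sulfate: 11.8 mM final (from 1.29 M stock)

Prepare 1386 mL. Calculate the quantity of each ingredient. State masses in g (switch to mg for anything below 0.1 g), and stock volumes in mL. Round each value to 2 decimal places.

L-glutamine 1.56 g; HEPES 17.60 g; mannitol 46.85 g; magnesium sulfate 12.68 mL

Target volume = 1386 mL = 1.386 L.
L-glutamine: 7.71 mmol/L × 146.2 g/mol × 1.386 L ÷ 1000 = 1.56 g
HEPES: 12.7 g/L × 1.386 L = 17.60 g
mannitol: 3.38 g per 100 mL × 1386 mL ÷ 100 = 46.85 g
magnesium sulfate: V = C2·V2/C1 = 11.8 mM × 1386 mL ÷ 1290 mM = 12.68 mL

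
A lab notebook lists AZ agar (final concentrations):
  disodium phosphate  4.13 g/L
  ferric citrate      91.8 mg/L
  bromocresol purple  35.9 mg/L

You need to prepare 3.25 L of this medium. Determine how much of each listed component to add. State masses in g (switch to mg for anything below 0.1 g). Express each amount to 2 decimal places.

Working volume: 3.25 L.
disodium phosphate: 4.13 g/L × 3.25 L = 13.42 g
ferric citrate: 91.8 mg/L × 3.25 L = 298.35 mg = 0.30 g
bromocresol purple: 35.9 mg/L × 3.25 L = 116.675 mg = 0.12 g

disodium phosphate 13.42 g; ferric citrate 0.30 g; bromocresol purple 0.12 g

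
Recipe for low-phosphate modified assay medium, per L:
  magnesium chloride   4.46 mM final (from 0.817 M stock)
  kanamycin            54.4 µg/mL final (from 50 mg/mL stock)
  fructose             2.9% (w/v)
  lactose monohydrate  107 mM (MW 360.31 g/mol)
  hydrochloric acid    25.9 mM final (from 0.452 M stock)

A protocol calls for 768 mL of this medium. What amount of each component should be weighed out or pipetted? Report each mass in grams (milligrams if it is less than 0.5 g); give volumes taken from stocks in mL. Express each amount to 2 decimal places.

Scale factor relative to 1 L: 0.768.
magnesium chloride: C1V1 = C2V2 → 4.46 mM × 768 mL ÷ 817 mM = 4.19 mL
kanamycin: V = C2·V2/C1 = 54.4 µg/mL × 768 mL ÷ 50000 µg/mL = 0.84 mL
fructose: 2.9 g per 100 mL × 768 mL ÷ 100 = 22.27 g
lactose monohydrate: 107 mmol/L × 360.31 g/mol × 0.768 L ÷ 1000 = 29.61 g
hydrochloric acid: dilute stock: 25.9 mM × 768 mL ÷ 452 mM = 44.01 mL

magnesium chloride 4.19 mL; kanamycin 0.84 mL; fructose 22.27 g; lactose monohydrate 29.61 g; hydrochloric acid 44.01 mL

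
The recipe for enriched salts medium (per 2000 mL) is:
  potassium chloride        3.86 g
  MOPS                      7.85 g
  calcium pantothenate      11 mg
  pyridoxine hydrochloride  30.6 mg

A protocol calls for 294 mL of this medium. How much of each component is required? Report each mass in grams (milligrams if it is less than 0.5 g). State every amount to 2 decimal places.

Scale factor = 294 mL / 2000 mL = 0.147.
potassium chloride: 3.86 g × (294 mL / 2000 mL) = 0.57 g
MOPS: 7.85 g × (294 mL / 2000 mL) = 1.15 g
calcium pantothenate: 11 mg × (294 mL / 2000 mL) = 1.62 mg
pyridoxine hydrochloride: 30.6 mg × (294 mL / 2000 mL) = 4.50 mg

potassium chloride 0.57 g; MOPS 1.15 g; calcium pantothenate 1.62 mg; pyridoxine hydrochloride 4.50 mg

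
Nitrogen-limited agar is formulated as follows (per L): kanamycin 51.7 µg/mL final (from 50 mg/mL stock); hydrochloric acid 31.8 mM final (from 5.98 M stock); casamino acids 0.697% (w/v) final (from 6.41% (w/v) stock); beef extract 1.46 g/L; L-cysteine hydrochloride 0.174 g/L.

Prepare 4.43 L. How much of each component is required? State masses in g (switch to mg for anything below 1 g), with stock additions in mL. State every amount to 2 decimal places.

Working volume: 4.43 L.
kanamycin: dilute stock: 51.7 µg/mL × 4430 mL ÷ 50000 µg/mL = 4.58 mL
hydrochloric acid: V = C2·V2/C1 = 31.8 mM × 4430 mL ÷ 5980 mM = 23.56 mL
casamino acids: C1V1 = C2V2 → 0.697% ÷ 6.41% × 4430 mL = 481.70 mL
beef extract: 1.46 g/L × 4.43 L = 6.47 g
L-cysteine hydrochloride: 0.174 g/L × 4.43 L = 0.77082 g = 770.82 mg

kanamycin 4.58 mL; hydrochloric acid 23.56 mL; casamino acids 481.70 mL; beef extract 6.47 g; L-cysteine hydrochloride 770.82 mg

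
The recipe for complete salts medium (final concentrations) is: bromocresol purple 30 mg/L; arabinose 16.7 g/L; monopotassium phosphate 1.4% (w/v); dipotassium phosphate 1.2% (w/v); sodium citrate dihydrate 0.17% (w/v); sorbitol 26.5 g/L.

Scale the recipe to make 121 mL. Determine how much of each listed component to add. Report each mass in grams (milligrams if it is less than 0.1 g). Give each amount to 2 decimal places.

Target volume = 121 mL = 0.121 L.
bromocresol purple: 30 mg/L × 0.121 L = 3.63 mg
arabinose: 16.7 g/L × 0.121 L = 2.02 g
monopotassium phosphate: 1.4% w/v = 14 g/L → 14 × 0.121 L = 1.69 g
dipotassium phosphate: 1.2 g per 100 mL × 121 mL ÷ 100 = 1.45 g
sodium citrate dihydrate: 0.17% w/v = 1.7 g/L → 1.7 × 0.121 L = 0.21 g
sorbitol: 26.5 g/L × 0.121 L = 3.21 g

bromocresol purple 3.63 mg; arabinose 2.02 g; monopotassium phosphate 1.69 g; dipotassium phosphate 1.45 g; sodium citrate dihydrate 0.21 g; sorbitol 3.21 g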